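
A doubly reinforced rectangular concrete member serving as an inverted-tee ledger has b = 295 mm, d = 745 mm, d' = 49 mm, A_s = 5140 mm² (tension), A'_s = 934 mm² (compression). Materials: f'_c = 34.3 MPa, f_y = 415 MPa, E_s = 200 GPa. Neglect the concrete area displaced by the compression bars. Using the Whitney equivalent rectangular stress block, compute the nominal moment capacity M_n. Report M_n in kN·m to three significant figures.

Assume both tension and compression steel yield.
Net tension couple steel: A_s − A'_s = 4206 mm².
a = (A_s − A'_s) f_y / (0.85 f'_c b) = 1745490/(0.85 × 34.3 × 295) = 202.95 mm.
c = a/β₁ = 202.95/0.805 = 252.11 mm; ε'_s = 0.003(c − d')/c = 0.0024 ≥ f_y/E_s = 0.0021, so compression steel does yield.
M_n = (A_s − A'_s) f_y (d − a/2) + A'_s f_y (d − d') = [1745490 × (745 − 101.475) + 387610 × (745 − 49)] × 10⁻⁶ = 1123.27 + 269.78 = 1393.05 kN·m.

M_n ≈ 1390 kN·m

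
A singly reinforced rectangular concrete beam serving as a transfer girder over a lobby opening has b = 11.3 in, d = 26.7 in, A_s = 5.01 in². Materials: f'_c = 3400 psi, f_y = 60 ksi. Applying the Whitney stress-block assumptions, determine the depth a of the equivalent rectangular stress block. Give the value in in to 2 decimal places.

a ≈ 9.20 in

T = A_s f_y = 5.01 × 60 = 300.6 kips.
a = T/(0.85 f'_c b) = 300.6/(0.85 × 3.4 × 11.3) = 9.20 in.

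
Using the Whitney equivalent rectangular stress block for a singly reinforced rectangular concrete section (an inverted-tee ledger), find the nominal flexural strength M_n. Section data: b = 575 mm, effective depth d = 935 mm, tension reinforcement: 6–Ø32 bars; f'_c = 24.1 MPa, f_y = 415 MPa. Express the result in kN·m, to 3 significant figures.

A_s = 6 × 804 = 4824 mm².
T = A_s f_y = 4824 × 415 = 2001960 N = 2001.96 kN.
From C = T: a = T/(0.85 f'_c b) = 2001960/(0.85 × 24.1 × 575) = 169.96 mm.
M_n = T(d − a/2) = 2001.96 kN × (935 − 84.98) mm = 1701.71 kN·m.

M_n ≈ 1700 kN·m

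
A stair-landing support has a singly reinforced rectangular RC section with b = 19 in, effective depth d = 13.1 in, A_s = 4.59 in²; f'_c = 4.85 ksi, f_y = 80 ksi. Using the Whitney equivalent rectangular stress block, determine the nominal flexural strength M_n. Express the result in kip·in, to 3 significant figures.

T = A_s f_y = 4.59 × 80 = 367.2 kips.
a = T/(0.85 f'_c b) = 367.2/(0.85 × 4.85 × 19) = 4.688 in.
M_n = T(d − a/2) = 367.2 × (13.1 − 2.344) = 3949.6 kip·in.

M_n ≈ 3950 kip·in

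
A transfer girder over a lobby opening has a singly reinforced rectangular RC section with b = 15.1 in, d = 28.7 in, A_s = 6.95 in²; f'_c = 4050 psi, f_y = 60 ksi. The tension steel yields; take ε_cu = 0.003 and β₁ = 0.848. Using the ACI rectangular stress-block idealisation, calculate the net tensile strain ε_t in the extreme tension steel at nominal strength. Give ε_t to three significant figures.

a = A_s f_y/(0.85 f'_c b) = 8.022 in.
β₁ = 0.848, so c = a/β₁ = 8.022/0.848 = 9.460 in.
From the linear strain diagram with ε_cu = 0.003: ε_t = 0.003 (d − c)/c = 0.003 × (28.7 − 9.460)/9.460 = 0.00610.
Since ε_t ≥ 0.005, the section is tension-controlled.

ε_t ≈ 0.00610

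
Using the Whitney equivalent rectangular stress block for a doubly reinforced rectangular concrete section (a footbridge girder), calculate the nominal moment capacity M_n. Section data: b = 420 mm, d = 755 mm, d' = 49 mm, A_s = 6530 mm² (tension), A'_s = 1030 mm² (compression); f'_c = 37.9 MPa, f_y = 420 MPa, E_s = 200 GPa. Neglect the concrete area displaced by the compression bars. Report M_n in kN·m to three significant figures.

M_n ≈ 1850 kN·m

Assume both tension and compression steel yield.
Net tension couple steel: A_s − A'_s = 5500 mm².
a = (A_s − A'_s) f_y / (0.85 f'_c b) = 2310000/(0.85 × 37.9 × 420) = 170.73 mm.
c = a/β₁ = 170.73/0.779 = 219.17 mm; ε'_s = 0.003(c − d')/c = 0.0023 ≥ f_y/E_s = 0.0021, so compression steel does yield.
M_n = (A_s − A'_s) f_y (d − a/2) + A'_s f_y (d − d') = [2310000 × (755 − 85.365) + 432600 × (755 − 49)] × 10⁻⁶ = 1546.86 + 305.42 = 1852.28 kN·m.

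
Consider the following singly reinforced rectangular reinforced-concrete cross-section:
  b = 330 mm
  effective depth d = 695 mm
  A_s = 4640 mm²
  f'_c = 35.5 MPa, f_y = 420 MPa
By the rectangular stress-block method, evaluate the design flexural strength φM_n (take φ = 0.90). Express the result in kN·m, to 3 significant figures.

φM_n ≈ 1050 kN·m

T = A_s f_y = 4640 × 420 = 1948800 N = 1948.8 kN.
From C = T: a = T/(0.85 f'_c b) = 1948800/(0.85 × 35.5 × 330) = 195.71 mm.
M_n = T(d − a/2) = 1948.8 kN × (695 − 97.855) mm = 1163.72 kN·m.
φM_n = 0.90 × 1163.72 = 1047.35 kN·m.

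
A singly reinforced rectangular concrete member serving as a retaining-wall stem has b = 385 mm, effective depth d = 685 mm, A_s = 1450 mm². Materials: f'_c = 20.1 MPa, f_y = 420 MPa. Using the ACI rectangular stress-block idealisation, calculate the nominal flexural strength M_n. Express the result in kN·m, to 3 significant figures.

T = A_s f_y = 1450 × 420 = 609000 N = 609 kN.
From C = T: a = T/(0.85 f'_c b) = 609000/(0.85 × 20.1 × 385) = 92.59 mm.
M_n = T(d − a/2) = 609 kN × (685 − 46.295) mm = 388.97 kN·m.

M_n ≈ 389 kN·m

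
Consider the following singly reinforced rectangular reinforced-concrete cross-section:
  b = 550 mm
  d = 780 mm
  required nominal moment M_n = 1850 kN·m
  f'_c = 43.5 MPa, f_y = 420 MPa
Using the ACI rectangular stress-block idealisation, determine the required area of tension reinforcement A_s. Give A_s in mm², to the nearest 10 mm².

With M_n = 0.85 f'_c a b (d − a/2), solve the quadratic for a:
a = d − √(d² − 2M_n/(0.85 f'_c b)) = 780 − √(780² − 2 × 1850×10⁶/(0.85 × 43.5 × 550)) = 126.96 mm.
A_s = 0.85 f'_c a b / f_y = 0.85 × 43.5 × 126.96 × 550 / 420 = 6147.4 mm².

A_s ≈ 6150 mm²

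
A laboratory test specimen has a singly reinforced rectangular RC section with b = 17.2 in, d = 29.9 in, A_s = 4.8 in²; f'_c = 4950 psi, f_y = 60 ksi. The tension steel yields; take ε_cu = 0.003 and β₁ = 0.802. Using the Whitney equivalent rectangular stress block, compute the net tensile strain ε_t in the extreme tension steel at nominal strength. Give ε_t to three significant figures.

a = A_s f_y/(0.85 f'_c b) = 3.980 in.
β₁ = 0.802, so c = a/β₁ = 3.980/0.802 = 4.963 in.
From the linear strain diagram with ε_cu = 0.003: ε_t = 0.003 (d − c)/c = 0.003 × (29.9 − 4.963)/4.963 = 0.0151.
Since ε_t ≥ 0.005, the section is tension-controlled.

ε_t ≈ 0.0151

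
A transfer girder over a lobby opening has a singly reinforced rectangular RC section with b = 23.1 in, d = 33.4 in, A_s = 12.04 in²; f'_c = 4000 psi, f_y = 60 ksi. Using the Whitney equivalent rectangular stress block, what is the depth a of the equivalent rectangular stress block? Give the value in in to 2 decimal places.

a ≈ 9.20 in

T = A_s f_y = 12.04 × 60 = 722.4 kips.
a = T/(0.85 f'_c b) = 722.4/(0.85 × 4 × 23.1) = 9.20 in.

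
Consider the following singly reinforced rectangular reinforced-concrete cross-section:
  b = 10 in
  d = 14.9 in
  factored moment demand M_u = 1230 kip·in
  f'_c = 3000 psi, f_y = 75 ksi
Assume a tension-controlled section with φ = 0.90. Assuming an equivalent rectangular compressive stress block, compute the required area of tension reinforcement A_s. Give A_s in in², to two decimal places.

M_n = M_u/φ = 1230/0.90 = 1366.67 kip·in.
From M_n = 0.85 f'_c a b (d − a/2):
a = d − √(d² − 2M_n/(0.85 f'_c b)) = 14.9 − √(14.9² − 2 × 1366.67/(0.85 × 3 × 10)) = 4.185 in.
A_s = 0.85 f'_c a b / f_y = 0.85 × 3 × 4.185 × 10 / 75 = 1.423 in².

A_s ≈ 1.42 in²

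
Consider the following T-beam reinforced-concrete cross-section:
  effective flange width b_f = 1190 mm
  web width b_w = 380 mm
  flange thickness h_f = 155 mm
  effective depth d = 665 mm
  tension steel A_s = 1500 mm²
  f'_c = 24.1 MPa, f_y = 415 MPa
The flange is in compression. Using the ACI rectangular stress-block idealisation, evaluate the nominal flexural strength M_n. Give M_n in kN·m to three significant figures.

M_n ≈ 406 kN·m

Tension: T = A_s f_y = 1500 × 415 = 622500 N.
Try a within the flange: a = T/(0.85 f'_c b_f) = 622500/(0.85 × 24.1 × 1190) = 25.54 mm.
Since a = 25.54 ≤ h_f = 155 mm, the stress block lies entirely in the flange; analyse as a rectangular beam of width b_f.
M_n = T(d − a/2) = 622500 × (665 − 12.77) = 406.01 × 10⁶ N·mm.
M_n = 406.01 kN·m.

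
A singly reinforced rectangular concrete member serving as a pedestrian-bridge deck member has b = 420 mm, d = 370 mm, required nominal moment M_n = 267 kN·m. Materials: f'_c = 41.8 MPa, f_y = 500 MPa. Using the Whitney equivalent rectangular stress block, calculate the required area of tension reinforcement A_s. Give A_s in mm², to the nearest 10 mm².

With M_n = 0.85 f'_c a b (d − a/2), solve the quadratic for a:
a = d − √(d² − 2M_n/(0.85 f'_c b)) = 370 − √(370² − 2 × 267×10⁶/(0.85 × 41.8 × 420)) = 52.01 mm.
A_s = 0.85 f'_c a b / f_y = 0.85 × 41.8 × 52.01 × 420 / 500 = 1552.2 mm².

A_s ≈ 1550 mm²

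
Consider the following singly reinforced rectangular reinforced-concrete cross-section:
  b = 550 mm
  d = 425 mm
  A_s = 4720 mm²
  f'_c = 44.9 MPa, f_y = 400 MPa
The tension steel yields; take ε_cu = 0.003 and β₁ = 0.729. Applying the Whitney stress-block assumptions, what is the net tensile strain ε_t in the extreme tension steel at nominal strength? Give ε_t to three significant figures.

a = A_s f_y/(0.85 f'_c b) = 89.94 mm.
β₁ = 0.729, so c = a/β₁ = 89.94/0.729 = 123.37 mm.
From the linear strain diagram with ε_cu = 0.003: ε_t = 0.003 (d − c)/c = 0.003 × (425 − 123.37)/123.37 = 0.00733.
Since ε_t ≥ 0.005, the section is tension-controlled.

ε_t ≈ 0.00733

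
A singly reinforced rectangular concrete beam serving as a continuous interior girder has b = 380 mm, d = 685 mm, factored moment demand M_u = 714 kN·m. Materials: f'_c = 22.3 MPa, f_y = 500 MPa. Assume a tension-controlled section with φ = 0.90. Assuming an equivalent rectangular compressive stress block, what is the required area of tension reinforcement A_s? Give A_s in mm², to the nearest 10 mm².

A_s ≈ 2680 mm²

M_n = M_u/φ = 714/0.90 = 793.333 kN·m.
With M_n = 0.85 f'_c a b (d − a/2), solve the quadratic for a:
a = d − √(d² − 2M_n/(0.85 f'_c b)) = 685 − √(685² − 2 × 793.333×10⁶/(0.85 × 22.3 × 380)) = 186.06 mm.
A_s = 0.85 f'_c a b / f_y = 0.85 × 22.3 × 186.06 × 380 / 500 = 2680.3 mm².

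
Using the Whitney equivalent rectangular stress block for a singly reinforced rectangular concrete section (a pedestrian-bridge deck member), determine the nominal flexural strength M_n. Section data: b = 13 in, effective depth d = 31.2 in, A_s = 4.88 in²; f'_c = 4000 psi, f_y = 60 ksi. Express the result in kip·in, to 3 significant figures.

M_n ≈ 8170 kip·in

T = A_s f_y = 4.88 × 60 = 292.8 kips.
a = T/(0.85 f'_c b) = 292.8/(0.85 × 4 × 13) = 6.624 in.
M_n = T(d − a/2) = 292.8 × (31.2 − 3.312) = 8165.6 kip·in.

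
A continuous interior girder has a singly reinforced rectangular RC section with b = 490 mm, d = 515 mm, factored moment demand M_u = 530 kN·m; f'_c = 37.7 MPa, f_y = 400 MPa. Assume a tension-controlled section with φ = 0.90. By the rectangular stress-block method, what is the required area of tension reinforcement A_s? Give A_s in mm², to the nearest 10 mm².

A_s ≈ 3100 mm²

M_n = M_u/φ = 530/0.90 = 588.889 kN·m.
With M_n = 0.85 f'_c a b (d − a/2), solve the quadratic for a:
a = d − √(d² − 2M_n/(0.85 f'_c b)) = 515 − √(515² − 2 × 588.889×10⁶/(0.85 × 37.7 × 490)) = 78.86 mm.
A_s = 0.85 f'_c a b / f_y = 0.85 × 37.7 × 78.86 × 490 / 400 = 3095.7 mm².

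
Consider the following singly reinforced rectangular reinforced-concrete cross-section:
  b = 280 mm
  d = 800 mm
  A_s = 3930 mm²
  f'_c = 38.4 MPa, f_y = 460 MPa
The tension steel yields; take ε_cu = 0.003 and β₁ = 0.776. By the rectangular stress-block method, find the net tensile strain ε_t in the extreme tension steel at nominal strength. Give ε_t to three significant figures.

a = A_s f_y/(0.85 f'_c b) = 197.81 mm.
β₁ = 0.776, so c = a/β₁ = 197.81/0.776 = 254.91 mm.
From the linear strain diagram with ε_cu = 0.003: ε_t = 0.003 (d − c)/c = 0.003 × (800 − 254.91)/254.91 = 0.00642.
Since ε_t ≥ 0.005, the section is tension-controlled.

ε_t ≈ 0.00642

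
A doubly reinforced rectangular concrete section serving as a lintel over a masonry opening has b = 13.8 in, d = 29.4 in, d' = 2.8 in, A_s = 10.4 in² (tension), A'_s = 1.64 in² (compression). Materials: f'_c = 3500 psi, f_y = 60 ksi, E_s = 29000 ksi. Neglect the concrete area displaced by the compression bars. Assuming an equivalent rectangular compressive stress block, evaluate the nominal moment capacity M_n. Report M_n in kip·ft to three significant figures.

M_n ≈ 1230 kip·ft

Assume both steels yield.
a = (A_s − A'_s) f_y/(0.85 f'_c b) = (10.4 − 1.64) × 60/(0.85 × 3.5 × 13.8) = 12.802 in.
c = a/β₁ = 12.802/0.85 = 15.061 in; ε'_s = 0.003(c − d')/c = 0.0024 ≥ ε_y = 0.0021, so the compression steel yields.
M_n = (A_s − A'_s) f_y (d − a/2) + A'_s f_y (d − d') = 525.6 × (29.4 − 6.401) + 98.4 × (29.4 − 2.8) = 12088.3 + 2617.4 = 14705.7 kip·in = 14705.7/12 = 1225.48 kip·ft.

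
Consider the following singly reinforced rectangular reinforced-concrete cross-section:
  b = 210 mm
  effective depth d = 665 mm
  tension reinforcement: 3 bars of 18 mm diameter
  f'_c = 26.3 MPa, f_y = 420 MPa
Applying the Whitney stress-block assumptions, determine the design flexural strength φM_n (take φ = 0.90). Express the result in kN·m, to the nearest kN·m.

φM_n ≈ 182 kN·m

A_s = 3 × 254 = 762 mm².
T = A_s f_y = 762 × 420 = 320040 N = 320.04 kN.
From C = T: a = T/(0.85 f'_c b) = 320040/(0.85 × 26.3 × 210) = 68.17 mm.
M_n = T(d − a/2) = 320.04 kN × (665 − 34.085) mm = 201.92 kN·m.
φM_n = 0.90 × 201.92 = 181.73 kN·m.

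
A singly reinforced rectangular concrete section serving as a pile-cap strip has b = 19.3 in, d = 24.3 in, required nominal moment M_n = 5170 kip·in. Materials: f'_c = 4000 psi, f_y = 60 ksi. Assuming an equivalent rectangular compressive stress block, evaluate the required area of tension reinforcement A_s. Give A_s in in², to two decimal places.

A_s ≈ 3.82 in²

From M_n = 0.85 f'_c a b (d − a/2):
a = d − √(d² − 2M_n/(0.85 f'_c b)) = 24.3 − √(24.3² − 2 × 5170/(0.85 × 4 × 19.3)) = 3.493 in.
A_s = 0.85 f'_c a b / f_y = 0.85 × 4 × 3.493 × 19.3 / 60 = 3.820 in².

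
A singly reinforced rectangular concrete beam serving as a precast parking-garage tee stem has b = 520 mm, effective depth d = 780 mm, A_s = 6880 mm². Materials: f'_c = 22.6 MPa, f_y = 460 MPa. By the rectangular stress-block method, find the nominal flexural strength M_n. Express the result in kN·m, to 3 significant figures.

M_n ≈ 1970 kN·m

T = A_s f_y = 6880 × 460 = 3164800 N = 3164.8 kN.
From C = T: a = T/(0.85 f'_c b) = 3164800/(0.85 × 22.6 × 520) = 316.82 mm.
M_n = T(d − a/2) = 3164.8 kN × (780 − 158.41) mm = 1967.21 kN·m.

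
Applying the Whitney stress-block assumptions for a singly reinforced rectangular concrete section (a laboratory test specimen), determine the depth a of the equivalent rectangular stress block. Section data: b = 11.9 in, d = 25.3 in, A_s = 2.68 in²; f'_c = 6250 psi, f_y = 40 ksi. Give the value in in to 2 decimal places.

T = A_s f_y = 2.68 × 40 = 107.2 kips.
a = T/(0.85 f'_c b) = 107.2/(0.85 × 6.25 × 11.9) = 1.70 in.

a ≈ 1.70 in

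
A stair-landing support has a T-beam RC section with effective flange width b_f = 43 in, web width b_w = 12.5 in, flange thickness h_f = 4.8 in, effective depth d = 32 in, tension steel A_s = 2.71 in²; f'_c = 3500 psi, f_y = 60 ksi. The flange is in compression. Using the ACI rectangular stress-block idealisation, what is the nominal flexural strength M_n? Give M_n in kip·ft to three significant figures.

M_n ≈ 425 kip·ft

Tension: T = A_s f_y = 2.71 × 60 = 162.6 kips.
Try a within the flange: a = T/(0.85 f'_c b_f) = 162.6/(0.85 × 3.5 × 43) = 1.271 in.
Since a = 1.271 ≤ h_f = 4.8 in, the stress block lies entirely in the flange; analyse as a rectangular beam of width b_f.
M_n = T(d − a/2) = 162.6 × (32 − 0.6355) = 5099.9 kip·in.
M_n = 5099.9/12 = 424.99 kip·ft.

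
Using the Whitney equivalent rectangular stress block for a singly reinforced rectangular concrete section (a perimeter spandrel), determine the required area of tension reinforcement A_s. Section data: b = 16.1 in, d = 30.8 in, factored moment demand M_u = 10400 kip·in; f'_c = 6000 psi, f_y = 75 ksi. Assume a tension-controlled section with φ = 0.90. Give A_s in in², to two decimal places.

M_n = M_u/φ = 10400/0.90 = 11555.6 kip·in.
From M_n = 0.85 f'_c a b (d − a/2):
a = d − √(d² − 2M_n/(0.85 f'_c b)) = 30.8 − √(30.8² − 2 × 11555.6/(0.85 × 6 × 16.1)) = 4.970 in.
A_s = 0.85 f'_c a b / f_y = 0.85 × 6 × 4.970 × 16.1 / 75 = 5.441 in².

A_s ≈ 5.44 in²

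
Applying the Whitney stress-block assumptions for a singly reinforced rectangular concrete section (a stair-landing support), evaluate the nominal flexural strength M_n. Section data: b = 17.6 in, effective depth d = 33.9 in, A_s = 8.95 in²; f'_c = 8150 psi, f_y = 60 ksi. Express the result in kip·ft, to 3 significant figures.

T = A_s f_y = 8.95 × 60 = 537 kips.
a = T/(0.85 f'_c b) = 537/(0.85 × 8.15 × 17.6) = 4.404 in.
M_n = T(d − a/2) = 537 × (33.9 − 2.202) = 17021.8 kip·in = 17021.8/12 = 1418.48 kip·ft.

M_n ≈ 1420 kip·ft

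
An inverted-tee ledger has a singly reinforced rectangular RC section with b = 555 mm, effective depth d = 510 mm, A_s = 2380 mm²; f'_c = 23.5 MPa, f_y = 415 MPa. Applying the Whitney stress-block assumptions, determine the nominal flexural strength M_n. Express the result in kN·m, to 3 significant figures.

T = A_s f_y = 2380 × 415 = 987700 N = 987.7 kN.
From C = T: a = T/(0.85 f'_c b) = 987700/(0.85 × 23.5 × 555) = 89.09 mm.
M_n = T(d − a/2) = 987.7 kN × (510 − 44.545) mm = 459.73 kN·m.

M_n ≈ 460 kN·m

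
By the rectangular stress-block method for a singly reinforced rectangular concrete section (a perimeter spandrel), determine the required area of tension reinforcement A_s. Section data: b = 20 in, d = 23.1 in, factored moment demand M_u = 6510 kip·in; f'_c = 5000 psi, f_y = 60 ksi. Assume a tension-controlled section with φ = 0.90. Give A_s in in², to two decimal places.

A_s ≈ 5.72 in²

M_n = M_u/φ = 6510/0.90 = 7233.33 kip·in.
From M_n = 0.85 f'_c a b (d − a/2):
a = d − √(d² − 2M_n/(0.85 f'_c b)) = 23.1 − √(23.1² − 2 × 7233.33/(0.85 × 5 × 20)) = 4.037 in.
A_s = 0.85 f'_c a b / f_y = 0.85 × 5 × 4.037 × 20 / 60 = 5.719 in².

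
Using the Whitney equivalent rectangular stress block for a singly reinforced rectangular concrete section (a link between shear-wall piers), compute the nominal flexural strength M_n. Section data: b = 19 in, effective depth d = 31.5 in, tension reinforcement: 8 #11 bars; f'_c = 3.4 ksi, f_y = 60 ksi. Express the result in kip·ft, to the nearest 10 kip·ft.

M_n ≈ 1540 kip·ft

A_s = 8 × 1.56 = 12.48 in².
T = A_s f_y = 12.48 × 60 = 748.8 kips.
a = T/(0.85 f'_c b) = 748.8/(0.85 × 3.4 × 19) = 13.637 in.
M_n = T(d − a/2) = 748.8 × (31.5 − 6.8185) = 18481.5 kip·in = 18481.5/12 = 1540.13 kip·ft.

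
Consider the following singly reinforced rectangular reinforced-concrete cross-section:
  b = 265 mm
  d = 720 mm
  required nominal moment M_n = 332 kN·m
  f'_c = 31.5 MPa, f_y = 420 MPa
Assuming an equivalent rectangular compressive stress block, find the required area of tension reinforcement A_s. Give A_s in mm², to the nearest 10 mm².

A_s ≈ 1150 mm²

With M_n = 0.85 f'_c a b (d − a/2), solve the quadratic for a:
a = d − √(d² − 2M_n/(0.85 f'_c b)) = 720 − √(720² − 2 × 332×10⁶/(0.85 × 31.5 × 265)) = 68.22 mm.
A_s = 0.85 f'_c a b / f_y = 0.85 × 31.5 × 68.22 × 265 / 420 = 1152.5 mm².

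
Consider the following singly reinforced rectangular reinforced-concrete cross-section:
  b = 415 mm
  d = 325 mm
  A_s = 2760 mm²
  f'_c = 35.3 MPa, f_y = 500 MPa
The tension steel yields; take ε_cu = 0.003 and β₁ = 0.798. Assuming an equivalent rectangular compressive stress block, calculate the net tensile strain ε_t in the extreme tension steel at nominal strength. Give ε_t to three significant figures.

ε_t ≈ 0.00402

a = A_s f_y/(0.85 f'_c b) = 110.82 mm.
β₁ = 0.798, so c = a/β₁ = 110.82/0.798 = 138.87 mm.
From the linear strain diagram with ε_cu = 0.003: ε_t = 0.003 (d − c)/c = 0.003 × (325 − 138.87)/138.87 = 0.00402.
ε_t is between 0.004 and 0.005 — transition zone.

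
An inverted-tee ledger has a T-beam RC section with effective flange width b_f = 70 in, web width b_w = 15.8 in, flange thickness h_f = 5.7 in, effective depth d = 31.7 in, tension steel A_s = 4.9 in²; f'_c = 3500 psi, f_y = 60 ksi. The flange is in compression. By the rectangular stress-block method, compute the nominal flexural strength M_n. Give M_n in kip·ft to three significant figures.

M_n ≈ 759 kip·ft

Tension: T = A_s f_y = 4.9 × 60 = 294 kips.
Try a within the flange: a = T/(0.85 f'_c b_f) = 294/(0.85 × 3.5 × 70) = 1.412 in.
Since a = 1.412 ≤ h_f = 5.7 in, the stress block lies entirely in the flange; analyse as a rectangular beam of width b_f.
M_n = T(d − a/2) = 294 × (31.7 − 0.706) = 9112.2 kip·in.
M_n = 9112.2/12 = 759.35 kip·ft.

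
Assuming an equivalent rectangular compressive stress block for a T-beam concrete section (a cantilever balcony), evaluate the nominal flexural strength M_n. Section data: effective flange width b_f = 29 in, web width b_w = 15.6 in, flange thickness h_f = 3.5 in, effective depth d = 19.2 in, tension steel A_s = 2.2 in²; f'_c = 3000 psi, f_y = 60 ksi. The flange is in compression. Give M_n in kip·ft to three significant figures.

Tension: T = A_s f_y = 2.2 × 60 = 132 kips.
Try a within the flange: a = T/(0.85 f'_c b_f) = 132/(0.85 × 3 × 29) = 1.785 in.
Since a = 1.785 ≤ h_f = 3.5 in, the stress block lies entirely in the flange; analyse as a rectangular beam of width b_f.
M_n = T(d − a/2) = 132 × (19.2 − 0.8925) = 2416.6 kip·in.
M_n = 2416.6/12 = 201.38 kip·ft.

M_n ≈ 201 kip·ft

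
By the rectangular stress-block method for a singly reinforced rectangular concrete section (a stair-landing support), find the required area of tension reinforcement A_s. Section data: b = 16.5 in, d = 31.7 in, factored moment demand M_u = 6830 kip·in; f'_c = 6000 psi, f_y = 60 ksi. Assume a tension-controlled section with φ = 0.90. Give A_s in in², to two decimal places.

A_s ≈ 4.19 in²

M_n = M_u/φ = 6830/0.90 = 7588.89 kip·in.
From M_n = 0.85 f'_c a b (d − a/2):
a = d − √(d² − 2M_n/(0.85 f'_c b)) = 31.7 − √(31.7² − 2 × 7588.89/(0.85 × 6 × 16.5)) = 2.985 in.
A_s = 0.85 f'_c a b / f_y = 0.85 × 6 × 2.985 × 16.5 / 60 = 4.186 in².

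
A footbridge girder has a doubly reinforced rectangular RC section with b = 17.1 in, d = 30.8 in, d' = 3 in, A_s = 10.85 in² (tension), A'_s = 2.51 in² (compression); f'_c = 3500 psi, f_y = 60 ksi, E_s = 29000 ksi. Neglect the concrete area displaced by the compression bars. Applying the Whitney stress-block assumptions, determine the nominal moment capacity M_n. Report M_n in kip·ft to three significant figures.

M_n ≈ 1430 kip·ft

Assume both steels yield.
a = (A_s − A'_s) f_y/(0.85 f'_c b) = (10.85 − 2.51) × 60/(0.85 × 3.5 × 17.1) = 9.836 in.
c = a/β₁ = 9.836/0.85 = 11.572 in; ε'_s = 0.003(c − d')/c = 0.0022 ≥ ε_y = 0.0021, so the compression steel yields.
M_n = (A_s − A'_s) f_y (d − a/2) + A'_s f_y (d − d') = 500.4 × (30.8 − 4.918) + 150.6 × (30.8 − 3) = 12951.4 + 4186.7 = 17138.1 kip·in = 17138.1/12 = 1428.18 kip·ft.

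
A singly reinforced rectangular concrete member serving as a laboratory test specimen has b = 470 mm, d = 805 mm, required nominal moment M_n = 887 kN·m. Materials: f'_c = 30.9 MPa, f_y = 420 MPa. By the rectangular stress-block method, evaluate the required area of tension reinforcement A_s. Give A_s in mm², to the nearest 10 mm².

With M_n = 0.85 f'_c a b (d − a/2), solve the quadratic for a:
a = d − √(d² − 2M_n/(0.85 f'_c b)) = 805 − √(805² − 2 × 887×10⁶/(0.85 × 30.9 × 470)) = 94.85 mm.
A_s = 0.85 f'_c a b / f_y = 0.85 × 30.9 × 94.85 × 470 / 420 = 2787.8 mm².

A_s ≈ 2790 mm²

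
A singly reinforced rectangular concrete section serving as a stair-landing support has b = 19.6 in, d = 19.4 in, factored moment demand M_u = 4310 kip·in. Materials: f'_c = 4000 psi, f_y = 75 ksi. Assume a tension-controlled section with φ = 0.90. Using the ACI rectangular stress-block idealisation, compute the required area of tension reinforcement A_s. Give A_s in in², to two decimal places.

A_s ≈ 3.69 in²

M_n = M_u/φ = 4310/0.90 = 4788.89 kip·in.
From M_n = 0.85 f'_c a b (d − a/2):
a = d − √(d² − 2M_n/(0.85 f'_c b)) = 19.4 − √(19.4² − 2 × 4788.89/(0.85 × 4 × 19.6)) = 4.148 in.
A_s = 0.85 f'_c a b / f_y = 0.85 × 4 × 4.148 × 19.6 / 75 = 3.686 in².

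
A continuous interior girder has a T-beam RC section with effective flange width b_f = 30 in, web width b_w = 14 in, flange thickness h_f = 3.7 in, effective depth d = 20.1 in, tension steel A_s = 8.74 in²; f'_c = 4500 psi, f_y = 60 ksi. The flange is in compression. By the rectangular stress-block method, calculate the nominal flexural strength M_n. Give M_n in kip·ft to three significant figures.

Tension: T = A_s f_y = 8.74 × 60 = 524.4 kips.
Try a within the flange: a = T/(0.85 f'_c b_f) = 524.4/(0.85 × 4.5 × 30) = 4.570 in.
a = 4.570 > h_f = 3.7 in: the block extends into the web. Split into flange-overhang and web parts.
C_f = 0.85 f'_c (b_f − b_w) h_f = 0.85 × 4.5 × (30 − 14) × 3.7 = 226.4 kips.
Remaining web compression depth: a_w = (T − C_f)/(0.85 f'_c b_w) = (524.4 − 226.4)/(0.85 × 4.5 × 14) = 5.565 in.
M_n = C_f(d − h_f/2) + (T − C_f)(d − a_w/2) = 226.4 × (20.1 − 1.85) + 298 × (20.1 − 2.7825) = 4131.8 + 5160.6 = 9292.4 kip·in.
M_n = 9292.4/12 = 774.37 kip·ft.

M_n ≈ 774 kip·ft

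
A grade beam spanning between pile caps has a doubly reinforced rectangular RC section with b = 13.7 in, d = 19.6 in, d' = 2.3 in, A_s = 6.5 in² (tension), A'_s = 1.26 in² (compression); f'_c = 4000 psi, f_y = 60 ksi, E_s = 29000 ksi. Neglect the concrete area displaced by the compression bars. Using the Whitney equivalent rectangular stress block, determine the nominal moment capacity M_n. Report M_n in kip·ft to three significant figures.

M_n ≈ 534 kip·ft

Assume both steels yield.
a = (A_s − A'_s) f_y/(0.85 f'_c b) = (6.5 − 1.26) × 60/(0.85 × 4 × 13.7) = 6.750 in.
c = a/β₁ = 6.750/0.85 = 7.941 in; ε'_s = 0.003(c − d')/c = 0.0021 ≥ ε_y = 0.0021, so the compression steel yields.
M_n = (A_s − A'_s) f_y (d − a/2) + A'_s f_y (d − d') = 314.4 × (19.6 − 3.375) + 75.6 × (19.6 − 2.3) = 5101.1 + 1307.9 = 6409.0 kip·in = 6409.0/12 = 534.08 kip·ft.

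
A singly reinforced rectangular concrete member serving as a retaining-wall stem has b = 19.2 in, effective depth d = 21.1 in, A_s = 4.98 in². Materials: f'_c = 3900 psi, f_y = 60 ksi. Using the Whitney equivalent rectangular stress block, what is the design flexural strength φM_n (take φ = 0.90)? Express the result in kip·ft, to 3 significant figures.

T = A_s f_y = 4.98 × 60 = 298.8 kips.
a = T/(0.85 f'_c b) = 298.8/(0.85 × 3.9 × 19.2) = 4.695 in.
M_n = T(d − a/2) = 298.8 × (21.1 − 2.3475) = 5603.2 kip·in = 5603.2/12 = 466.93 kip·ft.
φM_n = 0.90 × 466.93 = 420.24 kip·ft.

φM_n ≈ 420 kip·ft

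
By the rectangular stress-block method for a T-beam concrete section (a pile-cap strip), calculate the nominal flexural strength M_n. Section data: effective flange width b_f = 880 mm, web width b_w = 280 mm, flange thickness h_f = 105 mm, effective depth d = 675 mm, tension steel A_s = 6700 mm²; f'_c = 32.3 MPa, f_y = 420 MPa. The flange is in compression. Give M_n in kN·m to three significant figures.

Tension: T = A_s f_y = 6700 × 420 = 2814000 N.
Try a within the flange: a = T/(0.85 f'_c b_f) = 2814000/(0.85 × 32.3 × 880) = 116.47 mm.
a = 116.47 > h_f = 105 mm: the block extends into the web. Split into flange-overhang and web parts.
C_f = 0.85 f'_c (b_f − b_w) h_f = 0.85 × 32.3 × (880 − 280) × 105 = 1729665 N.
Remaining web compression depth: a_w = (T − C_f)/(0.85 f'_c b_w) = (2814000 − 1729665)/(0.85 × 32.3 × 280) = 141.05 mm.
M_n = C_f(d − h_f/2) + (T − C_f)(d − a_w/2) = 1729665 × (675 − 52.5) + 1084335 × (675 − 70.525) = 1076.72 + 655.45 = 1732.17 × 10⁶ N·mm.
M_n = 1732.17 kN·m.

M_n ≈ 1730 kN·m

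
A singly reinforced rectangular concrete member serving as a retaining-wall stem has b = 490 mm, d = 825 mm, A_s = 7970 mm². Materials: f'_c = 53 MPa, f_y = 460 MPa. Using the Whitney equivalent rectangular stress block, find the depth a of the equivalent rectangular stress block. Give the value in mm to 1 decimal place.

T = A_s f_y = 7970 × 460 = 3666200 N = 3666.2 kN.
Setting C = 0.85 f'_c a b equal to T: a = 3666200/(0.85 × 53 × 490) = 166.1 mm.

a ≈ 166.1 mm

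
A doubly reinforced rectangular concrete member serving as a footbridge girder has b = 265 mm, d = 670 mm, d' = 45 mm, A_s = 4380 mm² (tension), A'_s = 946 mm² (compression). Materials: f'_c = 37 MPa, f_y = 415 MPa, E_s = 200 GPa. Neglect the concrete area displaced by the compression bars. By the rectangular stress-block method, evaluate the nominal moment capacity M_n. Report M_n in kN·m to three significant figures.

M_n ≈ 1080 kN·m

Assume both tension and compression steel yield.
Net tension couple steel: A_s − A'_s = 3434 mm².
a = (A_s − A'_s) f_y / (0.85 f'_c b) = 1425110/(0.85 × 37 × 265) = 170.99 mm.
c = a/β₁ = 170.99/0.786 = 217.54 mm; ε'_s = 0.003(c − d')/c = 0.0024 ≥ f_y/E_s = 0.0021, so compression steel does yield.
M_n = (A_s − A'_s) f_y (d − a/2) + A'_s f_y (d − d') = [1425110 × (670 − 85.495) + 392590 × (670 − 45)] × 10⁻⁶ = 832.98 + 245.37 = 1078.35 kN·m.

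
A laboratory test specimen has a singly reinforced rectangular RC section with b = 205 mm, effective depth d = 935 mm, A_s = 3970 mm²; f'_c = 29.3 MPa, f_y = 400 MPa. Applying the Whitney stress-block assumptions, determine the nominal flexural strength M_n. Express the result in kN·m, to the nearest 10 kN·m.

M_n ≈ 1240 kN·m

T = A_s f_y = 3970 × 400 = 1588000 N = 1588 kN.
From C = T: a = T/(0.85 f'_c b) = 1588000/(0.85 × 29.3 × 205) = 311.04 mm.
M_n = T(d − a/2) = 1588 kN × (935 − 155.52) mm = 1237.81 kN·m.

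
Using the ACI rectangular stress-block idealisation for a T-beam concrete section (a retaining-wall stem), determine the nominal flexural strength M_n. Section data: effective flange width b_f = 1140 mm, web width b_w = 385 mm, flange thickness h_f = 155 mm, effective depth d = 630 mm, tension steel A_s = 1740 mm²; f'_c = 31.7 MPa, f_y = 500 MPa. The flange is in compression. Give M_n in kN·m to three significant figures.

M_n ≈ 536 kN·m

Tension: T = A_s f_y = 1740 × 500 = 870000 N.
Try a within the flange: a = T/(0.85 f'_c b_f) = 870000/(0.85 × 31.7 × 1140) = 28.32 mm.
Since a = 28.32 ≤ h_f = 155 mm, the stress block lies entirely in the flange; analyse as a rectangular beam of width b_f.
M_n = T(d − a/2) = 870000 × (630 − 14.16) = 535.78 × 10⁶ N·mm.
M_n = 535.78 kN·m.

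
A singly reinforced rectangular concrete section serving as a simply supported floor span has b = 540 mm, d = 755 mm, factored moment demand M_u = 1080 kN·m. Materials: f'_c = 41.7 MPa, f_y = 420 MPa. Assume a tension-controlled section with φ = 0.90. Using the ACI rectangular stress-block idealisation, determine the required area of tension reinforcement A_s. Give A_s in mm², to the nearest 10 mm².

M_n = M_u/φ = 1080/0.90 = 1200 kN·m.
With M_n = 0.85 f'_c a b (d − a/2), solve the quadratic for a:
a = d − √(d² − 2M_n/(0.85 f'_c b)) = 755 − √(755² − 2 × 1200×10⁶/(0.85 × 41.7 × 540)) = 88.19 mm.
A_s = 0.85 f'_c a b / f_y = 0.85 × 41.7 × 88.19 × 540 / 420 = 4019.0 mm².

A_s ≈ 4020 mm²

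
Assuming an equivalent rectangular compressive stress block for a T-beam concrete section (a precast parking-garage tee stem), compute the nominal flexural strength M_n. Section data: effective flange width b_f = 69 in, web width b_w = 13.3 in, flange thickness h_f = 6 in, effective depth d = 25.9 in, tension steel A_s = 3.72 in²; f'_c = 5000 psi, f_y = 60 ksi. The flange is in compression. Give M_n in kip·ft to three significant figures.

M_n ≈ 475 kip·ft

Tension: T = A_s f_y = 3.72 × 60 = 223.2 kips.
Try a within the flange: a = T/(0.85 f'_c b_f) = 223.2/(0.85 × 5 × 69) = 0.761 in.
Since a = 0.761 ≤ h_f = 6 in, the stress block lies entirely in the flange; analyse as a rectangular beam of width b_f.
M_n = T(d − a/2) = 223.2 × (25.9 − 0.3805) = 5696.0 kip·in.
M_n = 5696.0/12 = 474.67 kip·ft.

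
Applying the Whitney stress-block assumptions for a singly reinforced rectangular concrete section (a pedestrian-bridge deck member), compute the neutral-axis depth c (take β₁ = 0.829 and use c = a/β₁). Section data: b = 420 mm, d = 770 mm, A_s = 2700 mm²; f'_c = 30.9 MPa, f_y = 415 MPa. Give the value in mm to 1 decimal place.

c ≈ 122.5 mm

T = A_s f_y = 2700 × 415 = 1120500 N = 1120.5 kN.
Setting C = 0.85 f'_c a b equal to T: a = 1120500/(0.85 × 30.9 × 420) = 101.575 mm.
With β₁ = 0.829, c = a/β₁ = 101.575/0.829 = 122.5 mm.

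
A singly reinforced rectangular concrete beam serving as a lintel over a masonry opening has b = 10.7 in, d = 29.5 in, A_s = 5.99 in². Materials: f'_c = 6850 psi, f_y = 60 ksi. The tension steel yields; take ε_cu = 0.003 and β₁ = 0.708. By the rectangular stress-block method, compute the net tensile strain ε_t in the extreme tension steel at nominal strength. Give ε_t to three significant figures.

ε_t ≈ 0.00786

a = A_s f_y/(0.85 f'_c b) = 5.769 in.
β₁ = 0.708, so c = a/β₁ = 5.769/0.708 = 8.148 in.
From the linear strain diagram with ε_cu = 0.003: ε_t = 0.003 (d − c)/c = 0.003 × (29.5 − 8.148)/8.148 = 0.00786.
Since ε_t ≥ 0.005, the section is tension-controlled.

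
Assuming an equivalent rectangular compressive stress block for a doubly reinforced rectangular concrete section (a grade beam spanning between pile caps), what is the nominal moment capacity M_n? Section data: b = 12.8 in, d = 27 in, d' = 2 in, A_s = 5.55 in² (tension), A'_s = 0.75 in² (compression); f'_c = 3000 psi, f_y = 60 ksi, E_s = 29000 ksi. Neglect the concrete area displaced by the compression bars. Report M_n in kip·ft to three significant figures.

M_n ≈ 636 kip·ft

Assume both steels yield.
a = (A_s − A'_s) f_y/(0.85 f'_c b) = (5.55 − 0.75) × 60/(0.85 × 3 × 12.8) = 8.824 in.
c = a/β₁ = 8.824/0.85 = 10.381 in; ε'_s = 0.003(c − d')/c = 0.0024 ≥ ε_y = 0.0021, so the compression steel yields.
M_n = (A_s − A'_s) f_y (d − a/2) + A'_s f_y (d − d') = 288 × (27 − 4.412) + 45 × (27 − 2) = 6505.3 + 1125.0 = 7630.3 kip·in = 7630.3/12 = 635.86 kip·ft.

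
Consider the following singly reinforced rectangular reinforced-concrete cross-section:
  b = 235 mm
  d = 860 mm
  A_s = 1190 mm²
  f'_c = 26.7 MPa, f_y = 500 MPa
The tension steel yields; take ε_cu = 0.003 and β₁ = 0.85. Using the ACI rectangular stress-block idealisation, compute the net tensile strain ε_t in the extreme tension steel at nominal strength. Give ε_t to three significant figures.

ε_t ≈ 0.0167

a = A_s f_y/(0.85 f'_c b) = 111.56 mm.
β₁ = 0.85, so c = a/β₁ = 111.56/0.85 = 131.25 mm.
From the linear strain diagram with ε_cu = 0.003: ε_t = 0.003 (d − c)/c = 0.003 × (860 − 131.25)/131.25 = 0.0167.
Since ε_t ≥ 0.005, the section is tension-controlled.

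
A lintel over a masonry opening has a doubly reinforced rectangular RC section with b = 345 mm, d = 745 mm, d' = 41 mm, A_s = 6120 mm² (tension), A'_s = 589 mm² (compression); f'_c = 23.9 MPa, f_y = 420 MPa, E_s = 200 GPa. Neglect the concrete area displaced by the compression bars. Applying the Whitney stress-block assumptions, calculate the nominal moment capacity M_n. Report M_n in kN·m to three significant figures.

Assume both tension and compression steel yield.
Net tension couple steel: A_s − A'_s = 5531 mm².
a = (A_s − A'_s) f_y / (0.85 f'_c b) = 2323020/(0.85 × 23.9 × 345) = 331.45 mm.
c = a/β₁ = 331.45/0.85 = 389.94 mm; ε'_s = 0.003(c − d')/c = 0.0027 ≥ f_y/E_s = 0.0021, so compression steel does yield.
M_n = (A_s − A'_s) f_y (d − a/2) + A'_s f_y (d − d') = [2323020 × (745 − 165.725) + 247380 × (745 − 41)] × 10⁻⁶ = 1345.67 + 174.16 = 1519.83 kN·m.

M_n ≈ 1520 kN·m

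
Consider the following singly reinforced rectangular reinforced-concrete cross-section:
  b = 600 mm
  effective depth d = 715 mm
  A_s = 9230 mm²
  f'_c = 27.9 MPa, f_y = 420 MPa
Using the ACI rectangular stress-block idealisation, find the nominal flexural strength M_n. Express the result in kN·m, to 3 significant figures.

T = A_s f_y = 9230 × 420 = 3876600 N = 3876.6 kN.
From C = T: a = T/(0.85 f'_c b) = 3876600/(0.85 × 27.9 × 600) = 272.44 mm.
M_n = T(d − a/2) = 3876.6 kN × (715 − 136.22) mm = 2243.70 kN·m.

M_n ≈ 2240 kN·m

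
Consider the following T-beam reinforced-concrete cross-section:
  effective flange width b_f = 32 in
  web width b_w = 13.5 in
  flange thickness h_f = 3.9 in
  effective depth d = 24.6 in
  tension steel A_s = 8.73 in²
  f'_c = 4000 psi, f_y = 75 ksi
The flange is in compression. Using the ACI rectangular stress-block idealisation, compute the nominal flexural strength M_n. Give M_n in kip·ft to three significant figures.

M_n ≈ 1150 kip·ft

Tension: T = A_s f_y = 8.73 × 75 = 654.75 kips.
Try a within the flange: a = T/(0.85 f'_c b_f) = 654.75/(0.85 × 4 × 32) = 6.018 in.
a = 6.018 > h_f = 3.9 in: the block extends into the web. Split into flange-overhang and web parts.
C_f = 0.85 f'_c (b_f − b_w) h_f = 0.85 × 4 × (32 − 13.5) × 3.9 = 245.3 kips.
Remaining web compression depth: a_w = (T − C_f)/(0.85 f'_c b_w) = (654.75 − 245.3)/(0.85 × 4 × 13.5) = 8.920 in.
M_n = C_f(d − h_f/2) + (T − C_f)(d − a_w/2) = 245.3 × (24.6 − 1.95) + 409.45 × (24.6 − 4.46) = 5556.0 + 8246.3 = 13802.3 kip·in.
M_n = 13802.3/12 = 1150.19 kip·ft.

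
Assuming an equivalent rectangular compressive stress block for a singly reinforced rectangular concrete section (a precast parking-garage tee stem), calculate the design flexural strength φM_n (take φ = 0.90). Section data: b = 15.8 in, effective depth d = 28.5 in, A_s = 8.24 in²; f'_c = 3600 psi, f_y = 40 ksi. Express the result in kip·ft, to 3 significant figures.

φM_n ≈ 620 kip·ft

T = A_s f_y = 8.24 × 40 = 329.6 kips.
a = T/(0.85 f'_c b) = 329.6/(0.85 × 3.6 × 15.8) = 6.817 in.
M_n = T(d − a/2) = 329.6 × (28.5 − 3.4085) = 8270.2 kip·in = 8270.2/12 = 689.18 kip·ft.
φM_n = 0.90 × 689.18 = 620.26 kip·ft.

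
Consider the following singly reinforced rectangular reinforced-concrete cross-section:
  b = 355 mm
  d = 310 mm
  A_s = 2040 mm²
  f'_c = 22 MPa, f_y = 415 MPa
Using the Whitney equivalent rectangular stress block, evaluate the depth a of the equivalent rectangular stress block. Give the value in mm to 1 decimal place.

T = A_s f_y = 2040 × 415 = 846600 N = 846.6 kN.
Setting C = 0.85 f'_c a b equal to T: a = 846600/(0.85 × 22 × 355) = 127.5 mm.

a ≈ 127.5 mm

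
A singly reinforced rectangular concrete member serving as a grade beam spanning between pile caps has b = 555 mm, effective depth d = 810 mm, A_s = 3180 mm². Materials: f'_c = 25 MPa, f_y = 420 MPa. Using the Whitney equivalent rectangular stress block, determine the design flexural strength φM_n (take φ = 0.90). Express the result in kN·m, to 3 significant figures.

φM_n ≈ 906 kN·m

T = A_s f_y = 3180 × 420 = 1335600 N = 1335.6 kN.
From C = T: a = T/(0.85 f'_c b) = 1335600/(0.85 × 25 × 555) = 113.25 mm.
M_n = T(d − a/2) = 1335.6 kN × (810 − 56.625) mm = 1006.21 kN·m.
φM_n = 0.90 × 1006.21 = 905.59 kN·m.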